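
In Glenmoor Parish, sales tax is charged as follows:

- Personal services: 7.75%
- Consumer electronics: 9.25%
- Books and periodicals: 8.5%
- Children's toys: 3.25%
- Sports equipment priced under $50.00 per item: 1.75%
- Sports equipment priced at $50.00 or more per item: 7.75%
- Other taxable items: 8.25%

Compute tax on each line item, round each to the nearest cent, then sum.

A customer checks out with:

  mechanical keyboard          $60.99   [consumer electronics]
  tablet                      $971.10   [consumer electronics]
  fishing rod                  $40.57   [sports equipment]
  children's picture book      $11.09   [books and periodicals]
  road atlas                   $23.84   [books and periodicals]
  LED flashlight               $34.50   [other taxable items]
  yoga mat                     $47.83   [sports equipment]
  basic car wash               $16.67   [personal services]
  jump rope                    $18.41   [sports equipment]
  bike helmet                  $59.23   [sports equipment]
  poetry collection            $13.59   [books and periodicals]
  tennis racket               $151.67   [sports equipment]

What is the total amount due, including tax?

$1571.44

Mechanical keyboard $60.99: consumer electronics → 9.25% → $5.64
Tablet $971.10: consumer electronics → 9.25% → $89.83
Fishing rod $40.57: sports equipment, under $50.00 → 1.75% → $0.71
Children's picture book $11.09: books and periodicals → 8.5% → $0.94
Road atlas $23.84: books and periodicals → 8.5% → $2.03
LED flashlight $34.50: other taxable items → 8.25% → $2.85
Yoga mat $47.83: sports equipment, under $50.00 → 1.75% → $0.84
Basic car wash $16.67: personal services → 7.75% → $1.29
Jump rope $18.41: sports equipment, under $50.00 → 1.75% → $0.32
Bike helmet $59.23: sports equipment, $50.00 or more → 7.75% → $4.59
Poetry collection $13.59: books and periodicals → 8.5% → $1.16
Tennis racket $151.67: sports equipment, $50.00 or more → 7.75% → $11.75
Subtotal = $1449.49; tax = $121.95; total due = $1571.44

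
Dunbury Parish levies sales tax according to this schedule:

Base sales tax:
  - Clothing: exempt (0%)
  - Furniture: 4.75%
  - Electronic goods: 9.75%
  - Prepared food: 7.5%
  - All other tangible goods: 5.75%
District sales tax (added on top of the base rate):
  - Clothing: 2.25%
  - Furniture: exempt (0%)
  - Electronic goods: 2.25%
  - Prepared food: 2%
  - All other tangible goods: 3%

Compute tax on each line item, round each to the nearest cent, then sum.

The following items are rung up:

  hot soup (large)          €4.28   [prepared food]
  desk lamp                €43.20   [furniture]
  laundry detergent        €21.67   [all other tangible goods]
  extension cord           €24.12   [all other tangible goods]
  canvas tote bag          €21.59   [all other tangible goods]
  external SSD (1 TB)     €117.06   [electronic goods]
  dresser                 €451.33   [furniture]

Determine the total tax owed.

Hot soup (large) €4.28: prepared food → 7.5% + 2% district = 9.5% → €0.41
Desk lamp €43.20: furniture → 4.75% + 0% district = 4.75% → €2.05
Laundry detergent €21.67: all other tangible goods → 5.75% + 3% district = 8.75% → €1.90
Extension cord €24.12: all other tangible goods → 5.75% + 3% district = 8.75% → €2.11
Canvas tote bag €21.59: all other tangible goods → 5.75% + 3% district = 8.75% → €1.89
External SSD (1 TB) €117.06: electronic goods → 9.75% + 2.25% district = 12% → €14.05
Dresser €451.33: furniture → 4.75% + 0% district = 4.75% → €21.44
Total tax = €0.41 + €2.05 + €1.90 + €2.11 + €1.89 + €14.05 + €21.44 = €43.85

€43.85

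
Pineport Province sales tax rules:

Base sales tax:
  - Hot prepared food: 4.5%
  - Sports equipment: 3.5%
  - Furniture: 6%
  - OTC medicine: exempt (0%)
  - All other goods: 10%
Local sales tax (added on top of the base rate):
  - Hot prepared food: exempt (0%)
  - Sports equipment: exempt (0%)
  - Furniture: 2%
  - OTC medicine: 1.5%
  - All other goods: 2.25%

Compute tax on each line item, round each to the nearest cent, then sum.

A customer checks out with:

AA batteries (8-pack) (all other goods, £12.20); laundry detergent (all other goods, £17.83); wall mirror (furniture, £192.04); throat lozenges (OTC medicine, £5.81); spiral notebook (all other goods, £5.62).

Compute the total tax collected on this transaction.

AA batteries (8-pack) £12.20: all other goods → 10% + 2.25% local = 12.25% → £1.49
Laundry detergent £17.83: all other goods → 10% + 2.25% local = 12.25% → £2.18
Wall mirror £192.04: furniture → 6% + 2% local = 8% → £15.36
Throat lozenges £5.81: OTC medicine → 0% + 1.5% local = 1.5% → £0.09
Spiral notebook £5.62: all other goods → 10% + 2.25% local = 12.25% → £0.69
Total tax = £1.49 + £2.18 + £15.36 + £0.09 + £0.69 = £19.81

£19.81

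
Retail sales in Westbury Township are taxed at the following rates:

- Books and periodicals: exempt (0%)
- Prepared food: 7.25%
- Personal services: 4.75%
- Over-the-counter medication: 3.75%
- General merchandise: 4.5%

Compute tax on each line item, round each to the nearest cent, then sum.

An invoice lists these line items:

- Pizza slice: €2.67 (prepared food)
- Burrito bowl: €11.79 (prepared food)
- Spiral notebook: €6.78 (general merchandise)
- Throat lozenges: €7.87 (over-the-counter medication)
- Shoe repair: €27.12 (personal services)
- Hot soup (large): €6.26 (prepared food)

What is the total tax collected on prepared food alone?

Pizza slice €2.67: prepared food → 7.25% → €0.19
Burrito bowl €11.79: prepared food → 7.25% → €0.85
Hot soup (large) €6.26: prepared food → 7.25% → €0.45
Tax on prepared food = €0.19 + €0.85 + €0.45 = €1.49

€1.49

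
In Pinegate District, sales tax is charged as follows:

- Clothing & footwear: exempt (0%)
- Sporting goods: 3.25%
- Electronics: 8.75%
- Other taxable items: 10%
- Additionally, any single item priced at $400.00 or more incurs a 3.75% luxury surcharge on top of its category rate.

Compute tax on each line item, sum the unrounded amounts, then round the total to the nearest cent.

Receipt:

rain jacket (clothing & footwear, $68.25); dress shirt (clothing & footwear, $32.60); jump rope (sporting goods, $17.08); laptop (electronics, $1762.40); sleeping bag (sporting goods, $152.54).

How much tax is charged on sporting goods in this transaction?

$5.51

Jump rope $17.08: sporting goods → 3.25% → $0.5551
Sleeping bag $152.54: sporting goods → 3.25% → $4.95755
Tax on sporting goods: unrounded sum = $5.51265 → $5.51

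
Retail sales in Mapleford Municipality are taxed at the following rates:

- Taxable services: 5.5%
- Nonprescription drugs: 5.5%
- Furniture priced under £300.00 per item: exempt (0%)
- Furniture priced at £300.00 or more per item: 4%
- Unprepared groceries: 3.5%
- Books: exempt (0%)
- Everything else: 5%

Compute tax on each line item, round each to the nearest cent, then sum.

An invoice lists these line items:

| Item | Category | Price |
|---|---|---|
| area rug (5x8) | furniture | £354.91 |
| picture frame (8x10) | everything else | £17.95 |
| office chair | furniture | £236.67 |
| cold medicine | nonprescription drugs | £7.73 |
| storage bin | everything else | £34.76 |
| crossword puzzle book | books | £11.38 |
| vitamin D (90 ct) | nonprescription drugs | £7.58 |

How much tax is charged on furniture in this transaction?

Area rug (5x8) £354.91: furniture, £300.00 or more → 4% → £14.20
Office chair £236.67: furniture, under £300.00 → 0% → £0.00
Tax on furniture = £14.20 + £0.00 = £14.20

£14.20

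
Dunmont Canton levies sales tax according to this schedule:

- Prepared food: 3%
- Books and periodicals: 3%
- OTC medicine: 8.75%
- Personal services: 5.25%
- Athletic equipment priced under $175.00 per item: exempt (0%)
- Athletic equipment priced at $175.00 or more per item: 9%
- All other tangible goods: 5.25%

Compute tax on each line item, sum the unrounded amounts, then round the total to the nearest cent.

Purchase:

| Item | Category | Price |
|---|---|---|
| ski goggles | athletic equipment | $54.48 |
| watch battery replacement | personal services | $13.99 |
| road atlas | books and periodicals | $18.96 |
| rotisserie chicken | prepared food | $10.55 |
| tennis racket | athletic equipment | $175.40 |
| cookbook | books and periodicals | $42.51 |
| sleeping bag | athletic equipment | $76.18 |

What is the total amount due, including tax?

Ski goggles $54.48: athletic equipment, under $175.00 → 0% → $0.00
Watch battery replacement $13.99: personal services → 5.25% → $0.734475
Road atlas $18.96: books and periodicals → 3% → $0.5688
Rotisserie chicken $10.55: prepared food → 3% → $0.3165
Tennis racket $175.40: athletic equipment, $175.00 or more → 9% → $15.786
Cookbook $42.51: books and periodicals → 3% → $1.2753
Sleeping bag $76.18: athletic equipment, under $175.00 → 0% → $0.00
Subtotal = $392.07; unrounded tax = $18.681075 → $18.68; total due = $410.75

$410.75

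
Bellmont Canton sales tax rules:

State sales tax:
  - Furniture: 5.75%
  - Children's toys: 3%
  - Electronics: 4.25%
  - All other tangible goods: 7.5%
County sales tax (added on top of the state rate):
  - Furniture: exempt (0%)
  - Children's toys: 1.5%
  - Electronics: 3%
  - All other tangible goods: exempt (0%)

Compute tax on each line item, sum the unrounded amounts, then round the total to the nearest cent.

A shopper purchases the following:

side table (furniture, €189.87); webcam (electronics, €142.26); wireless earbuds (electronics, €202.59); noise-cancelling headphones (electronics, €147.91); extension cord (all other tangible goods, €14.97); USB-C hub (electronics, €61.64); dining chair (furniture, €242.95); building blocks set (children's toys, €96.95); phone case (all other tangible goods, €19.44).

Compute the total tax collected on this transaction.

€72.02

Side table €189.87: furniture → 5.75% + 0% county = 5.75% → €10.917525
Webcam €142.26: electronics → 4.25% + 3% county = 7.25% → €10.31385
Wireless earbuds €202.59: electronics → 4.25% + 3% county = 7.25% → €14.687775
Noise-cancelling headphones €147.91: electronics → 4.25% + 3% county = 7.25% → €10.723475
Extension cord €14.97: all other tangible goods → 7.5% + 0% county = 7.5% → €1.12275
USB-C hub €61.64: electronics → 4.25% + 3% county = 7.25% → €4.4689
Dining chair €242.95: furniture → 5.75% + 0% county = 5.75% → €13.969625
Building blocks set €96.95: children's toys → 3% + 1.5% county = 4.5% → €4.36275
Phone case €19.44: all other tangible goods → 7.5% + 0% county = 7.5% → €1.458
Unrounded tax sum = €72.02465 → €72.02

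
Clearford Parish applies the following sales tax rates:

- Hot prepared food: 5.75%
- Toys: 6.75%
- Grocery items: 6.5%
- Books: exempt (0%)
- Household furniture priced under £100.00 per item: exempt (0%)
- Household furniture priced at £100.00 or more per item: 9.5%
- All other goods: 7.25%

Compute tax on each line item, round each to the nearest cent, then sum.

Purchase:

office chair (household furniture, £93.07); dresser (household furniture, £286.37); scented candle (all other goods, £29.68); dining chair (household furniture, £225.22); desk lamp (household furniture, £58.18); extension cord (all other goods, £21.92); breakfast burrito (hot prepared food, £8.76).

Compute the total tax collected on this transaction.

Office chair £93.07: household furniture, under £100.00 → 0% → £0.00
Dresser £286.37: household furniture, £100.00 or more → 9.5% → £27.21
Scented candle £29.68: all other goods → 7.25% → £2.15
Dining chair £225.22: household furniture, £100.00 or more → 9.5% → £21.40
Desk lamp £58.18: household furniture, under £100.00 → 0% → £0.00
Extension cord £21.92: all other goods → 7.25% → £1.59
Breakfast burrito £8.76: hot prepared food → 5.75% → £0.50
Total tax = £27.21 + £2.15 + £21.40 + £1.59 + £0.50 = £52.85

£52.85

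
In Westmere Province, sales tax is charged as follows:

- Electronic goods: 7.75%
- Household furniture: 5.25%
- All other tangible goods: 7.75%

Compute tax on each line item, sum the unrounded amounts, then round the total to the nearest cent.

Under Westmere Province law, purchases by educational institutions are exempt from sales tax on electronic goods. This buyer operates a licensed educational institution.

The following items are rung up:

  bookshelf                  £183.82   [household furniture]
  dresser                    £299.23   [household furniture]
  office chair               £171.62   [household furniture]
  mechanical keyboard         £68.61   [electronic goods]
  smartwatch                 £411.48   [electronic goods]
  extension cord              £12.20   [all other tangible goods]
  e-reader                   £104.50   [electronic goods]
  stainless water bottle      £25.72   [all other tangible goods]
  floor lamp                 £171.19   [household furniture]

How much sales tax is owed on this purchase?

£46.30

Bookshelf £183.82: household furniture → 5.25% → £9.65055
Dresser £299.23: household furniture → 5.25% → £15.709575
Office chair £171.62: household furniture → 5.25% → £9.01005
Mechanical keyboard £68.61: electronic goods, buyer-exempt → 0% → £0.00
Smartwatch £411.48: electronic goods, buyer-exempt → 0% → £0.00
Extension cord £12.20: all other tangible goods → 7.75% → £0.9455
E-reader £104.50: electronic goods, buyer-exempt → 0% → £0.00
Stainless water bottle £25.72: all other tangible goods → 7.75% → £1.9933
Floor lamp £171.19: household furniture → 5.25% → £8.987475
Unrounded tax sum = £46.29645 → £46.30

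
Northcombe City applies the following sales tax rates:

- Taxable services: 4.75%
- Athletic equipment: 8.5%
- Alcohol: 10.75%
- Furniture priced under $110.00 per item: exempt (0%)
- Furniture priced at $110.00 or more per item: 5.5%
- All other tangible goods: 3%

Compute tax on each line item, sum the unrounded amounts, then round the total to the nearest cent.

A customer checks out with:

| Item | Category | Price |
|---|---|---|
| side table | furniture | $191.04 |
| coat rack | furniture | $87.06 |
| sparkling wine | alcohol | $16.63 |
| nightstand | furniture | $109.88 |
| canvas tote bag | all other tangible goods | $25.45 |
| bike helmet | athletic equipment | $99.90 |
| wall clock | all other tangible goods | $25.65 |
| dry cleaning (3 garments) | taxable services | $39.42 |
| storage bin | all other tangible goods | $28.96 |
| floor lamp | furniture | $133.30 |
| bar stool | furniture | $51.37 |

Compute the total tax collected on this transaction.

Side table $191.04: furniture, $110.00 or more → 5.5% → $10.5072
Coat rack $87.06: furniture, under $110.00 → 0% → $0.00
Sparkling wine $16.63: alcohol → 10.75% → $1.787725
Nightstand $109.88: furniture, under $110.00 → 0% → $0.00
Canvas tote bag $25.45: all other tangible goods → 3% → $0.7635
Bike helmet $99.90: athletic equipment → 8.5% → $8.4915
Wall clock $25.65: all other tangible goods → 3% → $0.7695
Dry cleaning (3 garments) $39.42: taxable services → 4.75% → $1.87245
Storage bin $28.96: all other tangible goods → 3% → $0.8688
Floor lamp $133.30: furniture, $110.00 or more → 5.5% → $7.3315
Bar stool $51.37: furniture, under $110.00 → 0% → $0.00
Unrounded tax sum = $32.392175 → $32.39

$32.39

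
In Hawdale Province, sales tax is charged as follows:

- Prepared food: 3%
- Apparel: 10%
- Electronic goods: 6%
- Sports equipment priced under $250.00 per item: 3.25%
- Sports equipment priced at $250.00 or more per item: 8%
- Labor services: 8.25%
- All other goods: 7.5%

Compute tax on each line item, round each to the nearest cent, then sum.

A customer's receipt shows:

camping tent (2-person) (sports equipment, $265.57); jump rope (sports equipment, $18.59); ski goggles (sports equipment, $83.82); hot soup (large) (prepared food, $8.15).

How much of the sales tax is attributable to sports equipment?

$24.57

Camping tent (2-person) $265.57: sports equipment, $250.00 or more → 8% → $21.25
Jump rope $18.59: sports equipment, under $250.00 → 3.25% → $0.60
Ski goggles $83.82: sports equipment, under $250.00 → 3.25% → $2.72
Tax on sports equipment = $21.25 + $0.60 + $2.72 = $24.57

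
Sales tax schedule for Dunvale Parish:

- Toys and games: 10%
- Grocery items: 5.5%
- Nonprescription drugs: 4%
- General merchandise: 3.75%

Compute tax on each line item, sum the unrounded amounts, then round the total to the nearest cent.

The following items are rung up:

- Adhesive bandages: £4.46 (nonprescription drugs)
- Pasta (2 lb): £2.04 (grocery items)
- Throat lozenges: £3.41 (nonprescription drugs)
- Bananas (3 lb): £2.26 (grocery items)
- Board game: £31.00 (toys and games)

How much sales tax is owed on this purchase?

£3.65

Adhesive bandages £4.46: nonprescription drugs → 4% → £0.1784
Pasta (2 lb) £2.04: grocery items → 5.5% → £0.1122
Throat lozenges £3.41: nonprescription drugs → 4% → £0.1364
Bananas (3 lb) £2.26: grocery items → 5.5% → £0.1243
Board game £31.00: toys and games → 10% → £3.10
Unrounded tax sum = £3.6513 → £3.65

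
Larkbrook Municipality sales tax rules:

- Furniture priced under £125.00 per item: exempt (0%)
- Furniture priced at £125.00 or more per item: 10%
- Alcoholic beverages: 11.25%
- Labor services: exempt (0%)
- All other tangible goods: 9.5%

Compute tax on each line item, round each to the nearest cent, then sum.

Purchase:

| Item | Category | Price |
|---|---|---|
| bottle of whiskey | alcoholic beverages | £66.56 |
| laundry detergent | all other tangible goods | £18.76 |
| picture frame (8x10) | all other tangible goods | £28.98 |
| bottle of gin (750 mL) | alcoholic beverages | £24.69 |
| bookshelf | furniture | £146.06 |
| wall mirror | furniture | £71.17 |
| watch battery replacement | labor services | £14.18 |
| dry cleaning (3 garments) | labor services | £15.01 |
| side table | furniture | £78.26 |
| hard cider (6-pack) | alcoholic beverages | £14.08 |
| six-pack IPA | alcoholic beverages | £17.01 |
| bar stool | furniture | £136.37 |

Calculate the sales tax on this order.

£46.54

Bottle of whiskey £66.56: alcoholic beverages → 11.25% → £7.49
Laundry detergent £18.76: all other tangible goods → 9.5% → £1.78
Picture frame (8x10) £28.98: all other tangible goods → 9.5% → £2.75
Bottle of gin (750 mL) £24.69: alcoholic beverages → 11.25% → £2.78
Bookshelf £146.06: furniture, £125.00 or more → 10% → £14.61
Wall mirror £71.17: furniture, under £125.00 → 0% → £0.00
Watch battery replacement £14.18: labor services → 0% → £0.00
Dry cleaning (3 garments) £15.01: labor services → 0% → £0.00
Side table £78.26: furniture, under £125.00 → 0% → £0.00
Hard cider (6-pack) £14.08: alcoholic beverages → 11.25% → £1.58
Six-pack IPA £17.01: alcoholic beverages → 11.25% → £1.91
Bar stool £136.37: furniture, £125.00 or more → 10% → £13.64
Total tax = £7.49 + £1.78 + £2.75 + £2.78 + £14.61 + £1.58 + £1.91 + £13.64 = £46.54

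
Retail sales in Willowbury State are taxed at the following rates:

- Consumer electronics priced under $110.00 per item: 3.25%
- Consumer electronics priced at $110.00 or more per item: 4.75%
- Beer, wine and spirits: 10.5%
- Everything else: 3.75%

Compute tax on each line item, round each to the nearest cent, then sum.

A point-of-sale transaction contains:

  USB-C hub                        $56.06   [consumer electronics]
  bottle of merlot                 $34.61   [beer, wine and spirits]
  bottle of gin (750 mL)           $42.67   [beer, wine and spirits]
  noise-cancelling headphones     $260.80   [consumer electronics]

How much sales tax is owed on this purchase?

$22.32

USB-C hub $56.06: consumer electronics, under $110.00 → 3.25% → $1.82
Bottle of merlot $34.61: beer, wine and spirits → 10.5% → $3.63
Bottle of gin (750 mL) $42.67: beer, wine and spirits → 10.5% → $4.48
Noise-cancelling headphones $260.80: consumer electronics, $110.00 or more → 4.75% → $12.39
Total tax = $1.82 + $3.63 + $4.48 + $12.39 = $22.32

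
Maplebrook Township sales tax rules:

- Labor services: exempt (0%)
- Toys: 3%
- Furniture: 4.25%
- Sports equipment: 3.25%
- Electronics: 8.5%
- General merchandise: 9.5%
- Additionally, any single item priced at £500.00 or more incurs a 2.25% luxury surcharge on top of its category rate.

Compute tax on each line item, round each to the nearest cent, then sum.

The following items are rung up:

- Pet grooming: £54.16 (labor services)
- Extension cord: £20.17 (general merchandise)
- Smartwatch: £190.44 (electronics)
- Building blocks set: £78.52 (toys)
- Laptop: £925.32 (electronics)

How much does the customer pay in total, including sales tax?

Pet grooming £54.16: labor services → 0% → £0.00
Extension cord £20.17: general merchandise → 9.5% → £1.92
Smartwatch £190.44: electronics → 8.5% → £16.19
Building blocks set £78.52: toys → 3% → £2.36
Laptop £925.32: electronics → 8.5% + 2.25% surcharge = 10.75% → £99.47
Subtotal = £1268.61; tax = £119.94; total due = £1388.55

£1388.55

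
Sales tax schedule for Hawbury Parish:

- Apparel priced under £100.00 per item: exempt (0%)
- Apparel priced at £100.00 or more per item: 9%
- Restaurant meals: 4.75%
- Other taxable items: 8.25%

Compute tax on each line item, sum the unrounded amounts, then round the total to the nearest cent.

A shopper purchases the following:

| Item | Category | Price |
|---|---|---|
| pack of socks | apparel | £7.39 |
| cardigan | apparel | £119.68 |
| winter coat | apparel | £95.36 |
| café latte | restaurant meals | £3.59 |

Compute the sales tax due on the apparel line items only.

£10.77

Pack of socks £7.39: apparel, under £100.00 → 0% → £0.00
Cardigan £119.68: apparel, £100.00 or more → 9% → £10.7712
Winter coat £95.36: apparel, under £100.00 → 0% → £0.00
Tax on apparel: unrounded sum = £10.7712 → £10.77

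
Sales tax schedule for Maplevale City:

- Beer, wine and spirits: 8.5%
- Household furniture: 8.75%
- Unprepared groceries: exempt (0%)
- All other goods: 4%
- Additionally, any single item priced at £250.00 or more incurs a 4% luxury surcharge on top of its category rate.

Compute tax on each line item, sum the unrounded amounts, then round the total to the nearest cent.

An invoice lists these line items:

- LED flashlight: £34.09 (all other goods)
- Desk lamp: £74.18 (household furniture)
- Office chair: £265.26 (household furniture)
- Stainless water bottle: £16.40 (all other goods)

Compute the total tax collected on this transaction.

LED flashlight £34.09: all other goods → 4% → £1.3636
Desk lamp £74.18: household furniture → 8.75% → £6.49075
Office chair £265.26: household furniture → 8.75% + 4% surcharge = 12.75% → £33.82065
Stainless water bottle £16.40: all other goods → 4% → £0.656
Unrounded tax sum = £42.331 → £42.33

£42.33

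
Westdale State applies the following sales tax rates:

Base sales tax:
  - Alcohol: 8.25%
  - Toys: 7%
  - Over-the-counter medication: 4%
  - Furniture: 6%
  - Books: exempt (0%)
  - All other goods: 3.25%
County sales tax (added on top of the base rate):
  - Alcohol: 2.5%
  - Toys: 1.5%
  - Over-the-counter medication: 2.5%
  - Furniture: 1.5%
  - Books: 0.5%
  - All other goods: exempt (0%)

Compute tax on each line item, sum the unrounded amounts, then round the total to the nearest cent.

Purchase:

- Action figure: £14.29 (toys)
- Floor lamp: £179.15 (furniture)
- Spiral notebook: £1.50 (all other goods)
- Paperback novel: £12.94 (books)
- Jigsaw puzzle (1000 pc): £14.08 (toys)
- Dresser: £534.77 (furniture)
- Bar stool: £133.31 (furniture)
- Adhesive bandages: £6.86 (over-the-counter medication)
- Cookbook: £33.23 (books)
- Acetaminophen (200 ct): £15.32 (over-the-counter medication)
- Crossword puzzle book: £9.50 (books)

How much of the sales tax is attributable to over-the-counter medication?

Adhesive bandages £6.86: over-the-counter medication → 4% + 2.5% county = 6.5% → £0.4459
Acetaminophen (200 ct) £15.32: over-the-counter medication → 4% + 2.5% county = 6.5% → £0.9958
Tax on over-the-counter medication: unrounded sum = £1.4417 → £1.44

£1.44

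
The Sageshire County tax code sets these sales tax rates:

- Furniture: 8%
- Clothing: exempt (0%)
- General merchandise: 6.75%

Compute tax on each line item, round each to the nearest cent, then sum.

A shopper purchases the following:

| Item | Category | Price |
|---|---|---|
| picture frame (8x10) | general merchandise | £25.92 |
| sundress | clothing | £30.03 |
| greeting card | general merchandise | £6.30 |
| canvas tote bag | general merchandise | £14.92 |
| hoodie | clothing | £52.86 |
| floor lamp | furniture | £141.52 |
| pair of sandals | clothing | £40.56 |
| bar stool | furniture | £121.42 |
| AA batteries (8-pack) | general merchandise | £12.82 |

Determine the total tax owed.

£25.09

Picture frame (8x10) £25.92: general merchandise → 6.75% → £1.75
Sundress £30.03: clothing → 0% → £0.00
Greeting card £6.30: general merchandise → 6.75% → £0.43
Canvas tote bag £14.92: general merchandise → 6.75% → £1.01
Hoodie £52.86: clothing → 0% → £0.00
Floor lamp £141.52: furniture → 8% → £11.32
Pair of sandals £40.56: clothing → 0% → £0.00
Bar stool £121.42: furniture → 8% → £9.71
AA batteries (8-pack) £12.82: general merchandise → 6.75% → £0.87
Total tax = £1.75 + £0.43 + £1.01 + £11.32 + £9.71 + £0.87 = £25.09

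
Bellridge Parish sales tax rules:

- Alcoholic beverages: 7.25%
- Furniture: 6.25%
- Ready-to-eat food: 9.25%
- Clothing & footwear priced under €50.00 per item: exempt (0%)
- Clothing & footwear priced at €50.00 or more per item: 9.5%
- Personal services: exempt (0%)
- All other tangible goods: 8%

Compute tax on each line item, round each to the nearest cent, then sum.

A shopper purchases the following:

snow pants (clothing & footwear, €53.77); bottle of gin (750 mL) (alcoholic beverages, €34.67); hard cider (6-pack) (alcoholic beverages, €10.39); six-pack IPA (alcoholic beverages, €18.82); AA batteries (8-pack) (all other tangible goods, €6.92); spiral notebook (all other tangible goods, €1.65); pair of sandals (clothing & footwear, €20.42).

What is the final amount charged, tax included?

Snow pants €53.77: clothing & footwear, €50.00 or more → 9.5% → €5.11
Bottle of gin (750 mL) €34.67: alcoholic beverages → 7.25% → €2.51
Hard cider (6-pack) €10.39: alcoholic beverages → 7.25% → €0.75
Six-pack IPA €18.82: alcoholic beverages → 7.25% → €1.36
AA batteries (8-pack) €6.92: all other tangible goods → 8% → €0.55
Spiral notebook €1.65: all other tangible goods → 8% → €0.13
Pair of sandals €20.42: clothing & footwear, under €50.00 → 0% → €0.00
Subtotal = €146.64; tax = €10.41; total due = €157.05

€157.05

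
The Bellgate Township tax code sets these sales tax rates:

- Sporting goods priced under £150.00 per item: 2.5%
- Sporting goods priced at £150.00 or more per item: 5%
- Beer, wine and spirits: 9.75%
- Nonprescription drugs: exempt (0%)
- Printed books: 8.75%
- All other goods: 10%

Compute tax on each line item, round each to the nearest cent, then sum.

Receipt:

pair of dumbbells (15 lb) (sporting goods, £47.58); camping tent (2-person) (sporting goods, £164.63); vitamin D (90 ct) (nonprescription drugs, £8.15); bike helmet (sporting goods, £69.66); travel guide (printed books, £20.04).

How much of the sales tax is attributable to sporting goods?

Pair of dumbbells (15 lb) £47.58: sporting goods, under £150.00 → 2.5% → £1.19
Camping tent (2-person) £164.63: sporting goods, £150.00 or more → 5% → £8.23
Bike helmet £69.66: sporting goods, under £150.00 → 2.5% → £1.74
Tax on sporting goods = £1.19 + £8.23 + £1.74 = £11.16

£11.16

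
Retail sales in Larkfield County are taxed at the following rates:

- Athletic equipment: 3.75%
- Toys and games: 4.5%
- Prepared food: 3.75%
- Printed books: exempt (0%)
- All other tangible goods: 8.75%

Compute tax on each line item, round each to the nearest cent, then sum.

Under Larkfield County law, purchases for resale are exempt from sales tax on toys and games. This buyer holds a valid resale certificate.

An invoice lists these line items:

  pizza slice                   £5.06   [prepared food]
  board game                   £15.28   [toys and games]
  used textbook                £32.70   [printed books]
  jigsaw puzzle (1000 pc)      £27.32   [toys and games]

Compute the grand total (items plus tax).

Pizza slice £5.06: prepared food → 3.75% → £0.19
Board game £15.28: toys and games, buyer-exempt → 0% → £0.00
Used textbook £32.70: printed books → 0% → £0.00
Jigsaw puzzle (1000 pc) £27.32: toys and games, buyer-exempt → 0% → £0.00
Subtotal = £80.36; tax = £0.19; total due = £80.55

£80.55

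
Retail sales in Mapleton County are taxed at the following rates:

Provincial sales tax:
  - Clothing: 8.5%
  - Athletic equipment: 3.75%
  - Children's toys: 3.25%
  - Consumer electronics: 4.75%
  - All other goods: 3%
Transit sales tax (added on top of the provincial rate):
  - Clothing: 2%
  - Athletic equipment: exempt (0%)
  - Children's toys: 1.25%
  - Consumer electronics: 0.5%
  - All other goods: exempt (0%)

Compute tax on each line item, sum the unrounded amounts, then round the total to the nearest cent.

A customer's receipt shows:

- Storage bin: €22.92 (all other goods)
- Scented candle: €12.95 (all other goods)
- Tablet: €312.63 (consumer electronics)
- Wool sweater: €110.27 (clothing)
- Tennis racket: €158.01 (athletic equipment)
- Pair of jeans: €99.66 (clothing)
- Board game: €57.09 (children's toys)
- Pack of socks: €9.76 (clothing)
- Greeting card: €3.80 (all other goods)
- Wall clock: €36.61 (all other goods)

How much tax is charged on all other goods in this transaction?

€2.29

Storage bin €22.92: all other goods → 3% + 0% transit = 3% → €0.6876
Scented candle €12.95: all other goods → 3% + 0% transit = 3% → €0.3885
Greeting card €3.80: all other goods → 3% + 0% transit = 3% → €0.114
Wall clock €36.61: all other goods → 3% + 0% transit = 3% → €1.0983
Tax on all other goods: unrounded sum = €2.2884 → €2.29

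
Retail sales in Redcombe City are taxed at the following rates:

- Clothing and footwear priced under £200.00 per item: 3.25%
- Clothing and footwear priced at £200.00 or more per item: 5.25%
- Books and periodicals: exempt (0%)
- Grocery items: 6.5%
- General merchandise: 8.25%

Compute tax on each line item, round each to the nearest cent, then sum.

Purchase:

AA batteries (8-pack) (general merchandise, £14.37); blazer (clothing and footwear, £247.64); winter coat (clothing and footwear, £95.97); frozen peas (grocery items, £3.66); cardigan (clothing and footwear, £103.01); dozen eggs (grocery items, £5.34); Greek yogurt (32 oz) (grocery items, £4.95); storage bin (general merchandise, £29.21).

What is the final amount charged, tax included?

£528.13

AA batteries (8-pack) £14.37: general merchandise → 8.25% → £1.19
Blazer £247.64: clothing and footwear, £200.00 or more → 5.25% → £13.00
Winter coat £95.97: clothing and footwear, under £200.00 → 3.25% → £3.12
Frozen peas £3.66: grocery items → 6.5% → £0.24
Cardigan £103.01: clothing and footwear, under £200.00 → 3.25% → £3.35
Dozen eggs £5.34: grocery items → 6.5% → £0.35
Greek yogurt (32 oz) £4.95: grocery items → 6.5% → £0.32
Storage bin £29.21: general merchandise → 8.25% → £2.41
Subtotal = £504.15; tax = £23.98; total due = £528.13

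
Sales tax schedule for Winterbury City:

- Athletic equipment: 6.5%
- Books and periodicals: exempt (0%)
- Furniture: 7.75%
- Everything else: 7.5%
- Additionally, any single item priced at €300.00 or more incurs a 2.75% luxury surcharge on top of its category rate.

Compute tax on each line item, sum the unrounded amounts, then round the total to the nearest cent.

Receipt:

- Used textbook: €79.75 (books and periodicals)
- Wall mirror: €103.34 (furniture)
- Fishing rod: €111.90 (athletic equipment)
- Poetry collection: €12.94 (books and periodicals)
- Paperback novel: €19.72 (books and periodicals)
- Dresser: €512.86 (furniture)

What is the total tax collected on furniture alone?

€61.86

Wall mirror €103.34: furniture → 7.75% → €8.00885
Dresser €512.86: furniture → 7.75% + 2.75% surcharge = 10.5% → €53.8503
Tax on furniture: unrounded sum = €61.85915 → €61.86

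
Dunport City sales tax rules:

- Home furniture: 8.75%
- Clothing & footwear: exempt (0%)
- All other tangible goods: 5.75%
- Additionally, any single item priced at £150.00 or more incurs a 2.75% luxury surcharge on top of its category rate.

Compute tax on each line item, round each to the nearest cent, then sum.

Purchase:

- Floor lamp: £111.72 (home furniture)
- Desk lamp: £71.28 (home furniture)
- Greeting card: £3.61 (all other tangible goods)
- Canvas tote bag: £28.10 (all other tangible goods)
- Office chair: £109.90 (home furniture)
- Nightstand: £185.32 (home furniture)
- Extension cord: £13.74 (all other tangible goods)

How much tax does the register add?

£49.57

Floor lamp £111.72: home furniture → 8.75% → £9.78
Desk lamp £71.28: home furniture → 8.75% → £6.24
Greeting card £3.61: all other tangible goods → 5.75% → £0.21
Canvas tote bag £28.10: all other tangible goods → 5.75% → £1.62
Office chair £109.90: home furniture → 8.75% → £9.62
Nightstand £185.32: home furniture → 8.75% + 2.75% surcharge = 11.5% → £21.31
Extension cord £13.74: all other tangible goods → 5.75% → £0.79
Total tax = £9.78 + £6.24 + £0.21 + £1.62 + £9.62 + £21.31 + £0.79 = £49.57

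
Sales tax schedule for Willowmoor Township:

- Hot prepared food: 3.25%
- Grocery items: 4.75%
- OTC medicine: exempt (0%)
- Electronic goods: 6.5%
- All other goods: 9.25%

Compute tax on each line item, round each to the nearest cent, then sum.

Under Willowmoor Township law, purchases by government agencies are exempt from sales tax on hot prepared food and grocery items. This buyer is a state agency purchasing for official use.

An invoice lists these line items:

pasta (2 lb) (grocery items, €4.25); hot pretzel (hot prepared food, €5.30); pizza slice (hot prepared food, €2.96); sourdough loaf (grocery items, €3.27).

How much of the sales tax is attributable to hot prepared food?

€0.00

Hot pretzel €5.30: hot prepared food, buyer-exempt → 0% → €0.00
Pizza slice €2.96: hot prepared food, buyer-exempt → 0% → €0.00
Tax on hot prepared food = €0.00 + €0.00 = €0.00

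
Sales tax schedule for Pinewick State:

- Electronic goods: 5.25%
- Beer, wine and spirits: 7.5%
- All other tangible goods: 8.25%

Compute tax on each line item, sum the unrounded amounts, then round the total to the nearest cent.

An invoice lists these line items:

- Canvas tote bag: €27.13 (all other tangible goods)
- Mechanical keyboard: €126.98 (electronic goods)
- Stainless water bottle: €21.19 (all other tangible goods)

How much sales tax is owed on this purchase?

Canvas tote bag €27.13: all other tangible goods → 8.25% → €2.238225
Mechanical keyboard €126.98: electronic goods → 5.25% → €6.66645
Stainless water bottle €21.19: all other tangible goods → 8.25% → €1.748175
Unrounded tax sum = €10.65285 → €10.65

€10.65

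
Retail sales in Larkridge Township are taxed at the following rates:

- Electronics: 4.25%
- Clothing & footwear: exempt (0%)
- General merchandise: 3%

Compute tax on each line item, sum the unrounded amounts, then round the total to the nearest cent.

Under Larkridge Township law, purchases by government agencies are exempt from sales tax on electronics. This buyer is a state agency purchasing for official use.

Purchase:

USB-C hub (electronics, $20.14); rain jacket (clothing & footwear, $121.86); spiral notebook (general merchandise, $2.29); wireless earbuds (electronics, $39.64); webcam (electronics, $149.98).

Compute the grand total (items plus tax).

USB-C hub $20.14: electronics, buyer-exempt → 0% → $0.00
Rain jacket $121.86: clothing & footwear → 0% → $0.00
Spiral notebook $2.29: general merchandise → 3% → $0.0687
Wireless earbuds $39.64: electronics, buyer-exempt → 0% → $0.00
Webcam $149.98: electronics, buyer-exempt → 0% → $0.00
Subtotal = $333.91; unrounded tax = $0.0687 → $0.07; total due = $333.98

$333.98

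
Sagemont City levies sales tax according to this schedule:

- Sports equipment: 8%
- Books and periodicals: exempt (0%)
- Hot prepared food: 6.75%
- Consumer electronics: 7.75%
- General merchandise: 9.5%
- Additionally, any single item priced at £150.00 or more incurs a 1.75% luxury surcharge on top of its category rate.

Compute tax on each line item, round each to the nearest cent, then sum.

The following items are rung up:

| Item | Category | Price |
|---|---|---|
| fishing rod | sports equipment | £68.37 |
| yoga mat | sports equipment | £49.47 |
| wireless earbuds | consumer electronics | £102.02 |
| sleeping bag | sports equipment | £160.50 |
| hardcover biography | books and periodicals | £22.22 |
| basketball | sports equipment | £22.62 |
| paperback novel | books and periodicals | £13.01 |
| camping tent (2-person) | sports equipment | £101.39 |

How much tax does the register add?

£42.91

Fishing rod £68.37: sports equipment → 8% → £5.47
Yoga mat £49.47: sports equipment → 8% → £3.96
Wireless earbuds £102.02: consumer electronics → 7.75% → £7.91
Sleeping bag £160.50: sports equipment → 8% + 1.75% surcharge = 9.75% → £15.65
Hardcover biography £22.22: books and periodicals → 0% → £0.00
Basketball £22.62: sports equipment → 8% → £1.81
Paperback novel £13.01: books and periodicals → 0% → £0.00
Camping tent (2-person) £101.39: sports equipment → 8% → £8.11
Total tax = £5.47 + £3.96 + £7.91 + £15.65 + £1.81 + £8.11 = £42.91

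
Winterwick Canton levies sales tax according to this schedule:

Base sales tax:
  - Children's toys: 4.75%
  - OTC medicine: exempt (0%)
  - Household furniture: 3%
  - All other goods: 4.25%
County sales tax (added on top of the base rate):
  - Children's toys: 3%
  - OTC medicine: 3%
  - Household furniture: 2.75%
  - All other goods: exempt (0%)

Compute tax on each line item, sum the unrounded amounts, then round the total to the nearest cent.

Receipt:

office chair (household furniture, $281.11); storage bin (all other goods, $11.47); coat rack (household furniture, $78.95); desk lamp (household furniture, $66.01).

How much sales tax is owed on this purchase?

$24.99

Office chair $281.11: household furniture → 3% + 2.75% county = 5.75% → $16.163825
Storage bin $11.47: all other goods → 4.25% + 0% county = 4.25% → $0.487475
Coat rack $78.95: household furniture → 3% + 2.75% county = 5.75% → $4.539625
Desk lamp $66.01: household furniture → 3% + 2.75% county = 5.75% → $3.795575
Unrounded tax sum = $24.9865 → $24.99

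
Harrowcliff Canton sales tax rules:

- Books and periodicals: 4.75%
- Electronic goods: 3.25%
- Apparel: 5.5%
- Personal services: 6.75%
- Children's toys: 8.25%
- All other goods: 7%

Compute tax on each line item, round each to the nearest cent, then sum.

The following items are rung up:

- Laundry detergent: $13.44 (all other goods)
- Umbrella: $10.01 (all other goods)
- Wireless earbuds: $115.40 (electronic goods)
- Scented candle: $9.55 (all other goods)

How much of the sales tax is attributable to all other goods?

Laundry detergent $13.44: all other goods → 7% → $0.94
Umbrella $10.01: all other goods → 7% → $0.70
Scented candle $9.55: all other goods → 7% → $0.67
Tax on all other goods = $0.94 + $0.70 + $0.67 = $2.31

$2.31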